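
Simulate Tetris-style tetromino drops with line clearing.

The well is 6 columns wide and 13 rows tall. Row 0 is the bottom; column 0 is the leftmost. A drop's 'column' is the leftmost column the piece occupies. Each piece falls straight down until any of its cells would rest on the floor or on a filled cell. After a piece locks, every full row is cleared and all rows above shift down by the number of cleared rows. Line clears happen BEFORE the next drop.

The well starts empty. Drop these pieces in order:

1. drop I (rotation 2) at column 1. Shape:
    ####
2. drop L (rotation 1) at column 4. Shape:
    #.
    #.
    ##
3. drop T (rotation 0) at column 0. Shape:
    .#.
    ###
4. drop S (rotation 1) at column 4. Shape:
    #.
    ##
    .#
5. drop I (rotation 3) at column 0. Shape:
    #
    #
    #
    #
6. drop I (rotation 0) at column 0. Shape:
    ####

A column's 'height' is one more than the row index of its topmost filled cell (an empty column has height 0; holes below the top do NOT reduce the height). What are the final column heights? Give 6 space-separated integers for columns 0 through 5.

Drop 1: I rot2 at col 1 lands with bottom-row=0; cleared 0 line(s) (total 0); column heights now [0 1 1 1 1 0], max=1
Drop 2: L rot1 at col 4 lands with bottom-row=1; cleared 0 line(s) (total 0); column heights now [0 1 1 1 4 2], max=4
Drop 3: T rot0 at col 0 lands with bottom-row=1; cleared 0 line(s) (total 0); column heights now [2 3 2 1 4 2], max=4
Drop 4: S rot1 at col 4 lands with bottom-row=3; cleared 0 line(s) (total 0); column heights now [2 3 2 1 6 5], max=6
Drop 5: I rot3 at col 0 lands with bottom-row=2; cleared 0 line(s) (total 0); column heights now [6 3 2 1 6 5], max=6
Drop 6: I rot0 at col 0 lands with bottom-row=6; cleared 0 line(s) (total 0); column heights now [7 7 7 7 6 5], max=7

Answer: 7 7 7 7 6 5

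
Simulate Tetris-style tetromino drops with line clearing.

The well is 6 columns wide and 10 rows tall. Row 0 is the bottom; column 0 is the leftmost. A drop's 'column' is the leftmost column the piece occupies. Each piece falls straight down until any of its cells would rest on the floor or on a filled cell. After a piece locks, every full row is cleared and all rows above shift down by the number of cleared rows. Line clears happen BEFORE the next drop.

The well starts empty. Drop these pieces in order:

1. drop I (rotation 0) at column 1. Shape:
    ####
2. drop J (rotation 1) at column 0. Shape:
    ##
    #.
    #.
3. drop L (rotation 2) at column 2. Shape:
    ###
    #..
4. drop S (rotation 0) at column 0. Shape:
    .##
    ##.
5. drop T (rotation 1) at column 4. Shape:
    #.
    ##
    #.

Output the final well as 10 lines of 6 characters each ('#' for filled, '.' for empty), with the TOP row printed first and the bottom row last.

Answer: ......
......
......
......
....#.
.##.##
##..#.
#####.
#.#...
#####.

Derivation:
Drop 1: I rot0 at col 1 lands with bottom-row=0; cleared 0 line(s) (total 0); column heights now [0 1 1 1 1 0], max=1
Drop 2: J rot1 at col 0 lands with bottom-row=0; cleared 0 line(s) (total 0); column heights now [3 3 1 1 1 0], max=3
Drop 3: L rot2 at col 2 lands with bottom-row=1; cleared 0 line(s) (total 0); column heights now [3 3 3 3 3 0], max=3
Drop 4: S rot0 at col 0 lands with bottom-row=3; cleared 0 line(s) (total 0); column heights now [4 5 5 3 3 0], max=5
Drop 5: T rot1 at col 4 lands with bottom-row=3; cleared 0 line(s) (total 0); column heights now [4 5 5 3 6 5], max=6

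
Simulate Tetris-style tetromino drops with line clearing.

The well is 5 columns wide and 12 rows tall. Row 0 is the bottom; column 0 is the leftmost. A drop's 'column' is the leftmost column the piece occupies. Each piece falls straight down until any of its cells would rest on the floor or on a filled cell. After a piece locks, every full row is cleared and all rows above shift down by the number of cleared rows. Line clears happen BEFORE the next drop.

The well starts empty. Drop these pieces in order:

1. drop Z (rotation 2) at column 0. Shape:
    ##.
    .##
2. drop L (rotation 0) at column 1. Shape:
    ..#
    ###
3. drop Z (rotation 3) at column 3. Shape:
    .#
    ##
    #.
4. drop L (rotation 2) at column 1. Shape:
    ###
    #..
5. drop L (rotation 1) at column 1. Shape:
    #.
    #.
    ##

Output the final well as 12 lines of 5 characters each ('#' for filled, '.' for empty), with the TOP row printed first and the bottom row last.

Drop 1: Z rot2 at col 0 lands with bottom-row=0; cleared 0 line(s) (total 0); column heights now [2 2 1 0 0], max=2
Drop 2: L rot0 at col 1 lands with bottom-row=2; cleared 0 line(s) (total 0); column heights now [2 3 3 4 0], max=4
Drop 3: Z rot3 at col 3 lands with bottom-row=4; cleared 0 line(s) (total 0); column heights now [2 3 3 6 7], max=7
Drop 4: L rot2 at col 1 lands with bottom-row=5; cleared 0 line(s) (total 0); column heights now [2 7 7 7 7], max=7
Drop 5: L rot1 at col 1 lands with bottom-row=7; cleared 0 line(s) (total 0); column heights now [2 10 8 7 7], max=10

Answer: .....
.....
.#...
.#...
.##..
.####
.#.##
...#.
...#.
.###.
##...
.##..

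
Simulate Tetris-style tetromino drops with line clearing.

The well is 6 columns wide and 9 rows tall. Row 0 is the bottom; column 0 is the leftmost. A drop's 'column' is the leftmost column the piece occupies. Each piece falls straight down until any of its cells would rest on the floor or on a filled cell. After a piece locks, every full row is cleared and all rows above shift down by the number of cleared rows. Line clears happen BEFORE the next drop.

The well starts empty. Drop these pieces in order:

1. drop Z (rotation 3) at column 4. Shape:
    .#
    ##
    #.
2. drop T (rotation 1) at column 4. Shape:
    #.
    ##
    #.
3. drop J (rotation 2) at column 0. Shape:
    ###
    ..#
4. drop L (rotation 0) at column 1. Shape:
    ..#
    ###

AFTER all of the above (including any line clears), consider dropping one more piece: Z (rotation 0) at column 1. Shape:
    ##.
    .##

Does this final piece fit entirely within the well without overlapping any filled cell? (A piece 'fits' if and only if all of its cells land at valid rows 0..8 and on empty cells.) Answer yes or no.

Answer: yes

Derivation:
Drop 1: Z rot3 at col 4 lands with bottom-row=0; cleared 0 line(s) (total 0); column heights now [0 0 0 0 2 3], max=3
Drop 2: T rot1 at col 4 lands with bottom-row=2; cleared 0 line(s) (total 0); column heights now [0 0 0 0 5 4], max=5
Drop 3: J rot2 at col 0 lands with bottom-row=0; cleared 0 line(s) (total 0); column heights now [2 2 2 0 5 4], max=5
Drop 4: L rot0 at col 1 lands with bottom-row=2; cleared 0 line(s) (total 0); column heights now [2 3 3 4 5 4], max=5
Test piece Z rot0 at col 1 (width 3): heights before test = [2 3 3 4 5 4]; fits = True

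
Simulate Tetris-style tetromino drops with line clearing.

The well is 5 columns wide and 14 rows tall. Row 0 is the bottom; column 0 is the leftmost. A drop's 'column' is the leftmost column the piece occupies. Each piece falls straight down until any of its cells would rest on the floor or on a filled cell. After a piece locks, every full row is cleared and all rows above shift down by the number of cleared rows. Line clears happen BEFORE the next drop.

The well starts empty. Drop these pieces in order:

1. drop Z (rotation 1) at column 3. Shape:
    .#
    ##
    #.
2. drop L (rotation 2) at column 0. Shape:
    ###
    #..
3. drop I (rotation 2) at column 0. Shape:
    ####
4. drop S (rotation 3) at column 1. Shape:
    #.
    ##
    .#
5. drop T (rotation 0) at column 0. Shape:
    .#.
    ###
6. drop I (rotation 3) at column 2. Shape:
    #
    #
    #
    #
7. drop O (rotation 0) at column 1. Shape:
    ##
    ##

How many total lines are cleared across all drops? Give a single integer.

Answer: 2

Derivation:
Drop 1: Z rot1 at col 3 lands with bottom-row=0; cleared 0 line(s) (total 0); column heights now [0 0 0 2 3], max=3
Drop 2: L rot2 at col 0 lands with bottom-row=0; cleared 1 line(s) (total 1); column heights now [1 0 0 1 2], max=2
Drop 3: I rot2 at col 0 lands with bottom-row=1; cleared 1 line(s) (total 2); column heights now [1 0 0 1 0], max=1
Drop 4: S rot3 at col 1 lands with bottom-row=0; cleared 0 line(s) (total 2); column heights now [1 3 2 1 0], max=3
Drop 5: T rot0 at col 0 lands with bottom-row=3; cleared 0 line(s) (total 2); column heights now [4 5 4 1 0], max=5
Drop 6: I rot3 at col 2 lands with bottom-row=4; cleared 0 line(s) (total 2); column heights now [4 5 8 1 0], max=8
Drop 7: O rot0 at col 1 lands with bottom-row=8; cleared 0 line(s) (total 2); column heights now [4 10 10 1 0], max=10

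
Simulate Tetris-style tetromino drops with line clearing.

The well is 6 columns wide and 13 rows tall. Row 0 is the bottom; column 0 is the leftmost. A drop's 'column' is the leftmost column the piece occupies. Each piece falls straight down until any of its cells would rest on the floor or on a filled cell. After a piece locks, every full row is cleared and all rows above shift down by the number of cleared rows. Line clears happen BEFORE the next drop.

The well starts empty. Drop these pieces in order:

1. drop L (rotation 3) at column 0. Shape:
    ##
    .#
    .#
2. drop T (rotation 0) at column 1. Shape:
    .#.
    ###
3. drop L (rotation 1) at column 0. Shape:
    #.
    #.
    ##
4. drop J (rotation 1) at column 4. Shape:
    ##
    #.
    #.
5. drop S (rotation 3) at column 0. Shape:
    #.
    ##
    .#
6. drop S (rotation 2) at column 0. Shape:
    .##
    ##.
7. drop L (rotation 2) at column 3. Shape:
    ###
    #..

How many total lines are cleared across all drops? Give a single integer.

Answer: 0

Derivation:
Drop 1: L rot3 at col 0 lands with bottom-row=0; cleared 0 line(s) (total 0); column heights now [3 3 0 0 0 0], max=3
Drop 2: T rot0 at col 1 lands with bottom-row=3; cleared 0 line(s) (total 0); column heights now [3 4 5 4 0 0], max=5
Drop 3: L rot1 at col 0 lands with bottom-row=4; cleared 0 line(s) (total 0); column heights now [7 5 5 4 0 0], max=7
Drop 4: J rot1 at col 4 lands with bottom-row=0; cleared 0 line(s) (total 0); column heights now [7 5 5 4 3 3], max=7
Drop 5: S rot3 at col 0 lands with bottom-row=6; cleared 0 line(s) (total 0); column heights now [9 8 5 4 3 3], max=9
Drop 6: S rot2 at col 0 lands with bottom-row=9; cleared 0 line(s) (total 0); column heights now [10 11 11 4 3 3], max=11
Drop 7: L rot2 at col 3 lands with bottom-row=4; cleared 0 line(s) (total 0); column heights now [10 11 11 6 6 6], max=11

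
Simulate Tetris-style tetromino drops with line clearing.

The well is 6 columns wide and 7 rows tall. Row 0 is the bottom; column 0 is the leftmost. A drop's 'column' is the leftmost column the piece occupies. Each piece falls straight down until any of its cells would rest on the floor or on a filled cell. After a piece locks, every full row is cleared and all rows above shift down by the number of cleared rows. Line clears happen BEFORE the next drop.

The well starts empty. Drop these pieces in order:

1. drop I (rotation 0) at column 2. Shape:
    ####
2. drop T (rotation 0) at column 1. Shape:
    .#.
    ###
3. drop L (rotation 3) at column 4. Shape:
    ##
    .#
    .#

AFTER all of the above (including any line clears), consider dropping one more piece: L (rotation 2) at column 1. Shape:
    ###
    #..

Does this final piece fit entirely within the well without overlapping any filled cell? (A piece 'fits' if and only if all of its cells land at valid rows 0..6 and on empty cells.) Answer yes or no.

Answer: yes

Derivation:
Drop 1: I rot0 at col 2 lands with bottom-row=0; cleared 0 line(s) (total 0); column heights now [0 0 1 1 1 1], max=1
Drop 2: T rot0 at col 1 lands with bottom-row=1; cleared 0 line(s) (total 0); column heights now [0 2 3 2 1 1], max=3
Drop 3: L rot3 at col 4 lands with bottom-row=1; cleared 0 line(s) (total 0); column heights now [0 2 3 2 4 4], max=4
Test piece L rot2 at col 1 (width 3): heights before test = [0 2 3 2 4 4]; fits = True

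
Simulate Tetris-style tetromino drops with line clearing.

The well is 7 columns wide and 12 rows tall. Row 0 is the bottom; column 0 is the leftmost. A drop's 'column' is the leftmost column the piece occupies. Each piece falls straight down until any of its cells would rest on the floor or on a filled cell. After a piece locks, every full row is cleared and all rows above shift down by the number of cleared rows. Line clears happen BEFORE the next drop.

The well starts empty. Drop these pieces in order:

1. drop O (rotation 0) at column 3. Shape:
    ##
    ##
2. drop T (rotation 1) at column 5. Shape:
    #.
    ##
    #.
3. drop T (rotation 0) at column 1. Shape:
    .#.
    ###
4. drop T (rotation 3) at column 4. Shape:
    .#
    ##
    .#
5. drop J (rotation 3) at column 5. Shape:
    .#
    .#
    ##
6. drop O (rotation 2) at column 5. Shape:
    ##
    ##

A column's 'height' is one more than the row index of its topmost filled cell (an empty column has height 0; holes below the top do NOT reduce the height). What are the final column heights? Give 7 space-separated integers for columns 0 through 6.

Drop 1: O rot0 at col 3 lands with bottom-row=0; cleared 0 line(s) (total 0); column heights now [0 0 0 2 2 0 0], max=2
Drop 2: T rot1 at col 5 lands with bottom-row=0; cleared 0 line(s) (total 0); column heights now [0 0 0 2 2 3 2], max=3
Drop 3: T rot0 at col 1 lands with bottom-row=2; cleared 0 line(s) (total 0); column heights now [0 3 4 3 2 3 2], max=4
Drop 4: T rot3 at col 4 lands with bottom-row=3; cleared 0 line(s) (total 0); column heights now [0 3 4 3 5 6 2], max=6
Drop 5: J rot3 at col 5 lands with bottom-row=6; cleared 0 line(s) (total 0); column heights now [0 3 4 3 5 7 9], max=9
Drop 6: O rot2 at col 5 lands with bottom-row=9; cleared 0 line(s) (total 0); column heights now [0 3 4 3 5 11 11], max=11

Answer: 0 3 4 3 5 11 11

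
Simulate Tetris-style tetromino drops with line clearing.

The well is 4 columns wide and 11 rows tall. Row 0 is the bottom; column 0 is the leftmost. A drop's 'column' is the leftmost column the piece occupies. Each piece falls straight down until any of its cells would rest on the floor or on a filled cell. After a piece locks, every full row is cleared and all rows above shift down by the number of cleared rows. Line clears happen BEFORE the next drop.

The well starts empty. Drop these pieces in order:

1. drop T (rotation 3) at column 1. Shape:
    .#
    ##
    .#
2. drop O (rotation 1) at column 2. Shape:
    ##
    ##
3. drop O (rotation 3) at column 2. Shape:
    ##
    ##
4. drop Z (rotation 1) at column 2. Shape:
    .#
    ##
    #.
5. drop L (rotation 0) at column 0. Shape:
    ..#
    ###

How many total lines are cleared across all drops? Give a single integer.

Answer: 1

Derivation:
Drop 1: T rot3 at col 1 lands with bottom-row=0; cleared 0 line(s) (total 0); column heights now [0 2 3 0], max=3
Drop 2: O rot1 at col 2 lands with bottom-row=3; cleared 0 line(s) (total 0); column heights now [0 2 5 5], max=5
Drop 3: O rot3 at col 2 lands with bottom-row=5; cleared 0 line(s) (total 0); column heights now [0 2 7 7], max=7
Drop 4: Z rot1 at col 2 lands with bottom-row=7; cleared 0 line(s) (total 0); column heights now [0 2 9 10], max=10
Drop 5: L rot0 at col 0 lands with bottom-row=9; cleared 1 line(s) (total 1); column heights now [0 2 10 9], max=10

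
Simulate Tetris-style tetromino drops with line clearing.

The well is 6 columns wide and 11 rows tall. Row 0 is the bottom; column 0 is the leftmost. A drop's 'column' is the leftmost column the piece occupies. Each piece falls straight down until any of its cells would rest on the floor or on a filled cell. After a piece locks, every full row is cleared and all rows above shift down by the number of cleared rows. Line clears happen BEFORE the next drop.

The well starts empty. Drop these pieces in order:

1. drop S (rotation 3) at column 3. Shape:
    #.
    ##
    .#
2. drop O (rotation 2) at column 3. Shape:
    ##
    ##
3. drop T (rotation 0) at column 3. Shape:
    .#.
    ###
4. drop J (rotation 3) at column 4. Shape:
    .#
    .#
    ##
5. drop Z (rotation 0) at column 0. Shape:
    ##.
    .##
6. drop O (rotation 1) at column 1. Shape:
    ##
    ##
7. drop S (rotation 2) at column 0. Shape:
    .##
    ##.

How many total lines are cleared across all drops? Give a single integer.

Drop 1: S rot3 at col 3 lands with bottom-row=0; cleared 0 line(s) (total 0); column heights now [0 0 0 3 2 0], max=3
Drop 2: O rot2 at col 3 lands with bottom-row=3; cleared 0 line(s) (total 0); column heights now [0 0 0 5 5 0], max=5
Drop 3: T rot0 at col 3 lands with bottom-row=5; cleared 0 line(s) (total 0); column heights now [0 0 0 6 7 6], max=7
Drop 4: J rot3 at col 4 lands with bottom-row=7; cleared 0 line(s) (total 0); column heights now [0 0 0 6 8 10], max=10
Drop 5: Z rot0 at col 0 lands with bottom-row=0; cleared 0 line(s) (total 0); column heights now [2 2 1 6 8 10], max=10
Drop 6: O rot1 at col 1 lands with bottom-row=2; cleared 0 line(s) (total 0); column heights now [2 4 4 6 8 10], max=10
Drop 7: S rot2 at col 0 lands with bottom-row=4; cleared 0 line(s) (total 0); column heights now [5 6 6 6 8 10], max=10

Answer: 0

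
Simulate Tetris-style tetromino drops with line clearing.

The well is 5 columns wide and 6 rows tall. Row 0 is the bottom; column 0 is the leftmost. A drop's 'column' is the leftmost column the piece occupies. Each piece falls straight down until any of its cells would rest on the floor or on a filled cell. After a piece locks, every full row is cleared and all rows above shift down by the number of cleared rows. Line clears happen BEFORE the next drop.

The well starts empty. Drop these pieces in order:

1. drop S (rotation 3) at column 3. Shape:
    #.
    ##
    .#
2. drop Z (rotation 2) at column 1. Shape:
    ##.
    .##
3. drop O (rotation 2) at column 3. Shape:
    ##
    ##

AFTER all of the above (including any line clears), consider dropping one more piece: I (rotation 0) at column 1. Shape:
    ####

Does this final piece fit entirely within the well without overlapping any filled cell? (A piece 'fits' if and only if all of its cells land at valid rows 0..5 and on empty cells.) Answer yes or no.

Drop 1: S rot3 at col 3 lands with bottom-row=0; cleared 0 line(s) (total 0); column heights now [0 0 0 3 2], max=3
Drop 2: Z rot2 at col 1 lands with bottom-row=3; cleared 0 line(s) (total 0); column heights now [0 5 5 4 2], max=5
Drop 3: O rot2 at col 3 lands with bottom-row=4; cleared 0 line(s) (total 0); column heights now [0 5 5 6 6], max=6
Test piece I rot0 at col 1 (width 4): heights before test = [0 5 5 6 6]; fits = False

Answer: no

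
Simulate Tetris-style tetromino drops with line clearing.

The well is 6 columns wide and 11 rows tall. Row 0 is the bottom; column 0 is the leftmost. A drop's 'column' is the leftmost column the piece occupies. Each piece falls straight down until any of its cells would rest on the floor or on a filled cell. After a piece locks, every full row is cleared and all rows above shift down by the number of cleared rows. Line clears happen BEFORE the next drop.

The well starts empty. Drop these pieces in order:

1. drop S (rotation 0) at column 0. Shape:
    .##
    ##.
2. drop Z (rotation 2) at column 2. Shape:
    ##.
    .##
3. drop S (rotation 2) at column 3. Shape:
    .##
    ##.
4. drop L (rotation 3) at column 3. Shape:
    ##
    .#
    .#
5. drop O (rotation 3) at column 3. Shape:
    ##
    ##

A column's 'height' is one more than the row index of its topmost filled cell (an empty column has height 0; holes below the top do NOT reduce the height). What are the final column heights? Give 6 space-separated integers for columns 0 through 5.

Drop 1: S rot0 at col 0 lands with bottom-row=0; cleared 0 line(s) (total 0); column heights now [1 2 2 0 0 0], max=2
Drop 2: Z rot2 at col 2 lands with bottom-row=1; cleared 0 line(s) (total 0); column heights now [1 2 3 3 2 0], max=3
Drop 3: S rot2 at col 3 lands with bottom-row=3; cleared 0 line(s) (total 0); column heights now [1 2 3 4 5 5], max=5
Drop 4: L rot3 at col 3 lands with bottom-row=5; cleared 0 line(s) (total 0); column heights now [1 2 3 8 8 5], max=8
Drop 5: O rot3 at col 3 lands with bottom-row=8; cleared 0 line(s) (total 0); column heights now [1 2 3 10 10 5], max=10

Answer: 1 2 3 10 10 5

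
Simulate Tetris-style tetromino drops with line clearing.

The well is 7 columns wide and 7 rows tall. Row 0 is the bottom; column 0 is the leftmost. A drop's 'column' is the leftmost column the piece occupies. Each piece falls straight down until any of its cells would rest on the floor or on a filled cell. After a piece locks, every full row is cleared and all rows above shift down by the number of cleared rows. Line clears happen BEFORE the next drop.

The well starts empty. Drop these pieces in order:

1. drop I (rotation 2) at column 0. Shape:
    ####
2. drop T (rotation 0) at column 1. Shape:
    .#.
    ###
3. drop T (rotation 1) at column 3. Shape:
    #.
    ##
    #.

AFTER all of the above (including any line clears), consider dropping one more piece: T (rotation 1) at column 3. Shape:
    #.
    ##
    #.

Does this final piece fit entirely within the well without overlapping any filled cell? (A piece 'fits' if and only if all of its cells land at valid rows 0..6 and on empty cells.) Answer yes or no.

Drop 1: I rot2 at col 0 lands with bottom-row=0; cleared 0 line(s) (total 0); column heights now [1 1 1 1 0 0 0], max=1
Drop 2: T rot0 at col 1 lands with bottom-row=1; cleared 0 line(s) (total 0); column heights now [1 2 3 2 0 0 0], max=3
Drop 3: T rot1 at col 3 lands with bottom-row=2; cleared 0 line(s) (total 0); column heights now [1 2 3 5 4 0 0], max=5
Test piece T rot1 at col 3 (width 2): heights before test = [1 2 3 5 4 0 0]; fits = False

Answer: no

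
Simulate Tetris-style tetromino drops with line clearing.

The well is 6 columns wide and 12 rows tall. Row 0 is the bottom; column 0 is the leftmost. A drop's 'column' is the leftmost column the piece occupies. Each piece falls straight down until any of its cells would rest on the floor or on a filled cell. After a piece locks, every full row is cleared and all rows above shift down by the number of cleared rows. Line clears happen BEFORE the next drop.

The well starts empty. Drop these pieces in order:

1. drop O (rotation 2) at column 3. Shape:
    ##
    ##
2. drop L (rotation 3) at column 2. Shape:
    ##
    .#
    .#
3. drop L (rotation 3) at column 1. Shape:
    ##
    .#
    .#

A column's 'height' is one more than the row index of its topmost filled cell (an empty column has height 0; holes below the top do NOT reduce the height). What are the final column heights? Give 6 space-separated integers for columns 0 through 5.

Answer: 0 8 8 5 2 0

Derivation:
Drop 1: O rot2 at col 3 lands with bottom-row=0; cleared 0 line(s) (total 0); column heights now [0 0 0 2 2 0], max=2
Drop 2: L rot3 at col 2 lands with bottom-row=2; cleared 0 line(s) (total 0); column heights now [0 0 5 5 2 0], max=5
Drop 3: L rot3 at col 1 lands with bottom-row=5; cleared 0 line(s) (total 0); column heights now [0 8 8 5 2 0], max=8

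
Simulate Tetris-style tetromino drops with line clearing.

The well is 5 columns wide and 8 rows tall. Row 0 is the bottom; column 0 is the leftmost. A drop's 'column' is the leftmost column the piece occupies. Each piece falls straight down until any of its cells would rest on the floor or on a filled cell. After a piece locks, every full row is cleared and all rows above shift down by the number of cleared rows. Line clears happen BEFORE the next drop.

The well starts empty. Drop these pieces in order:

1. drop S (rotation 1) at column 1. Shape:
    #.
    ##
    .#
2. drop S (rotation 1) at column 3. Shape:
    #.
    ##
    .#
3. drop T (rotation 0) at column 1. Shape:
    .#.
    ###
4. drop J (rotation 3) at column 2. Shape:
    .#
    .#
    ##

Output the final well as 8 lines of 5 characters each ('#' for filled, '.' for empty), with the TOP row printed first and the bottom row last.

Drop 1: S rot1 at col 1 lands with bottom-row=0; cleared 0 line(s) (total 0); column heights now [0 3 2 0 0], max=3
Drop 2: S rot1 at col 3 lands with bottom-row=0; cleared 0 line(s) (total 0); column heights now [0 3 2 3 2], max=3
Drop 3: T rot0 at col 1 lands with bottom-row=3; cleared 0 line(s) (total 0); column heights now [0 4 5 4 2], max=5
Drop 4: J rot3 at col 2 lands with bottom-row=5; cleared 0 line(s) (total 0); column heights now [0 4 6 8 2], max=8

Answer: ...#.
...#.
..##.
..#..
.###.
.#.#.
.####
..#.#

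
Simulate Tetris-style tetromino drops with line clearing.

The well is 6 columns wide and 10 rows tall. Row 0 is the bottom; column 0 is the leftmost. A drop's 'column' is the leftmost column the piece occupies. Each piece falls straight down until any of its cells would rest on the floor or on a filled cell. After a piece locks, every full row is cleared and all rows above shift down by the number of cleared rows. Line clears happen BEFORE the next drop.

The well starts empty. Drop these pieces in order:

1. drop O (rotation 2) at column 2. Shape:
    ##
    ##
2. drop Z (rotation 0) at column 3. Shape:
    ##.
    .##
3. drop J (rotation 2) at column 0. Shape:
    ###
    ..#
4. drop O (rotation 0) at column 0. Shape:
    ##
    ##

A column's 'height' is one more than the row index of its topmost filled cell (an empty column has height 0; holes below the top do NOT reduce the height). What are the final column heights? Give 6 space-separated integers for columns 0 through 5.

Drop 1: O rot2 at col 2 lands with bottom-row=0; cleared 0 line(s) (total 0); column heights now [0 0 2 2 0 0], max=2
Drop 2: Z rot0 at col 3 lands with bottom-row=1; cleared 0 line(s) (total 0); column heights now [0 0 2 3 3 2], max=3
Drop 3: J rot2 at col 0 lands with bottom-row=2; cleared 0 line(s) (total 0); column heights now [4 4 4 3 3 2], max=4
Drop 4: O rot0 at col 0 lands with bottom-row=4; cleared 0 line(s) (total 0); column heights now [6 6 4 3 3 2], max=6

Answer: 6 6 4 3 3 2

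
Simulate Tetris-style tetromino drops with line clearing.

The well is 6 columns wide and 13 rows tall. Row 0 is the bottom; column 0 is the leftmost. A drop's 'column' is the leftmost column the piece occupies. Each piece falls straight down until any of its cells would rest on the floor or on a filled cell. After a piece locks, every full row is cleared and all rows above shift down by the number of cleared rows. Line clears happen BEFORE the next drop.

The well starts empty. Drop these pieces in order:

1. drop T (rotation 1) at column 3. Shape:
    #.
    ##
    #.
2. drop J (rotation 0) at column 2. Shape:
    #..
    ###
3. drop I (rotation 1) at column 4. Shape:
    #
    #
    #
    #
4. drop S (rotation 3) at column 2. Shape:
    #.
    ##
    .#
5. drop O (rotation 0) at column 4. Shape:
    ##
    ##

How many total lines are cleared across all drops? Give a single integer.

Drop 1: T rot1 at col 3 lands with bottom-row=0; cleared 0 line(s) (total 0); column heights now [0 0 0 3 2 0], max=3
Drop 2: J rot0 at col 2 lands with bottom-row=3; cleared 0 line(s) (total 0); column heights now [0 0 5 4 4 0], max=5
Drop 3: I rot1 at col 4 lands with bottom-row=4; cleared 0 line(s) (total 0); column heights now [0 0 5 4 8 0], max=8
Drop 4: S rot3 at col 2 lands with bottom-row=4; cleared 0 line(s) (total 0); column heights now [0 0 7 6 8 0], max=8
Drop 5: O rot0 at col 4 lands with bottom-row=8; cleared 0 line(s) (total 0); column heights now [0 0 7 6 10 10], max=10

Answer: 0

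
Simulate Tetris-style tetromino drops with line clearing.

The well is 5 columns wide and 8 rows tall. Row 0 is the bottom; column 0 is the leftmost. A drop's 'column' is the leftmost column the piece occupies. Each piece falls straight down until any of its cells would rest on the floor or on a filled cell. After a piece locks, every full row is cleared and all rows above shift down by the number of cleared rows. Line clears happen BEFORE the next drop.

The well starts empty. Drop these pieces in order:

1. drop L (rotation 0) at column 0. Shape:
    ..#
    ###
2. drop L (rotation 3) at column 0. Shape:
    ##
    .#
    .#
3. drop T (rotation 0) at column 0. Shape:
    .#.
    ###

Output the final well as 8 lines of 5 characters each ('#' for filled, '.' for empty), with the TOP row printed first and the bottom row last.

Answer: .....
.....
.#...
###..
##...
.#...
.##..
###..

Derivation:
Drop 1: L rot0 at col 0 lands with bottom-row=0; cleared 0 line(s) (total 0); column heights now [1 1 2 0 0], max=2
Drop 2: L rot3 at col 0 lands with bottom-row=1; cleared 0 line(s) (total 0); column heights now [4 4 2 0 0], max=4
Drop 3: T rot0 at col 0 lands with bottom-row=4; cleared 0 line(s) (total 0); column heights now [5 6 5 0 0], max=6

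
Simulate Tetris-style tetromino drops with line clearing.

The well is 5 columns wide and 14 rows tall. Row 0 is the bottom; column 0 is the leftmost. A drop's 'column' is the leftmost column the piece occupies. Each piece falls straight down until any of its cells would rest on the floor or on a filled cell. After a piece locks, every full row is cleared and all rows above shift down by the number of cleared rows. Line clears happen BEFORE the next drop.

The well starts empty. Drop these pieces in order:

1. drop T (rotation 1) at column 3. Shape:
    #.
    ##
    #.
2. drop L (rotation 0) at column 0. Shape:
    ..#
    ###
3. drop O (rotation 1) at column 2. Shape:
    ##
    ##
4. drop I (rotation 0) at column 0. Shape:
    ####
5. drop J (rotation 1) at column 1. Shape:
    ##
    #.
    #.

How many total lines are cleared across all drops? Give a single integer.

Drop 1: T rot1 at col 3 lands with bottom-row=0; cleared 0 line(s) (total 0); column heights now [0 0 0 3 2], max=3
Drop 2: L rot0 at col 0 lands with bottom-row=0; cleared 0 line(s) (total 0); column heights now [1 1 2 3 2], max=3
Drop 3: O rot1 at col 2 lands with bottom-row=3; cleared 0 line(s) (total 0); column heights now [1 1 5 5 2], max=5
Drop 4: I rot0 at col 0 lands with bottom-row=5; cleared 0 line(s) (total 0); column heights now [6 6 6 6 2], max=6
Drop 5: J rot1 at col 1 lands with bottom-row=6; cleared 0 line(s) (total 0); column heights now [6 9 9 6 2], max=9

Answer: 0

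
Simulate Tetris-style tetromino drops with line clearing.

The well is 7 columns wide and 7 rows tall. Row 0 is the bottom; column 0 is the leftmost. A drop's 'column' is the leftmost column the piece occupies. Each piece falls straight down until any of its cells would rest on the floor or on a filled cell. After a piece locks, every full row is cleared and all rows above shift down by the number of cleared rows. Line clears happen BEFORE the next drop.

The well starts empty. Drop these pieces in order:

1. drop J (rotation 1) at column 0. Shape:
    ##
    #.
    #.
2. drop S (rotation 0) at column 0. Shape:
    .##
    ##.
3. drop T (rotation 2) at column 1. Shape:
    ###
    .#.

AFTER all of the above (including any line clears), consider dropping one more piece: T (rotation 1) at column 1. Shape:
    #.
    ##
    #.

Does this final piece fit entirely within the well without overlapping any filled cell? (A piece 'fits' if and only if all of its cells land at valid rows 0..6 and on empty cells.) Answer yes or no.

Drop 1: J rot1 at col 0 lands with bottom-row=0; cleared 0 line(s) (total 0); column heights now [3 3 0 0 0 0 0], max=3
Drop 2: S rot0 at col 0 lands with bottom-row=3; cleared 0 line(s) (total 0); column heights now [4 5 5 0 0 0 0], max=5
Drop 3: T rot2 at col 1 lands with bottom-row=5; cleared 0 line(s) (total 0); column heights now [4 7 7 7 0 0 0], max=7
Test piece T rot1 at col 1 (width 2): heights before test = [4 7 7 7 0 0 0]; fits = False

Answer: no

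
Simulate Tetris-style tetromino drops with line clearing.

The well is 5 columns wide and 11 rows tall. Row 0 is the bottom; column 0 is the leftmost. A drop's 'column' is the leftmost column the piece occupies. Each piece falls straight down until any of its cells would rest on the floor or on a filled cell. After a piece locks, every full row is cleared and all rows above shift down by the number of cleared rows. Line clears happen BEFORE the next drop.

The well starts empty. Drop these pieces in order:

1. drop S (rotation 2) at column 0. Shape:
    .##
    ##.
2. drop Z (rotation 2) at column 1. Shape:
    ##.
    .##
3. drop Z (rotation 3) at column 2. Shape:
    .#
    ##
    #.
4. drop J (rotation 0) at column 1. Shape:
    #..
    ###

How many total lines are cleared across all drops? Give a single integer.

Drop 1: S rot2 at col 0 lands with bottom-row=0; cleared 0 line(s) (total 0); column heights now [1 2 2 0 0], max=2
Drop 2: Z rot2 at col 1 lands with bottom-row=2; cleared 0 line(s) (total 0); column heights now [1 4 4 3 0], max=4
Drop 3: Z rot3 at col 2 lands with bottom-row=4; cleared 0 line(s) (total 0); column heights now [1 4 6 7 0], max=7
Drop 4: J rot0 at col 1 lands with bottom-row=7; cleared 0 line(s) (total 0); column heights now [1 9 8 8 0], max=9

Answer: 0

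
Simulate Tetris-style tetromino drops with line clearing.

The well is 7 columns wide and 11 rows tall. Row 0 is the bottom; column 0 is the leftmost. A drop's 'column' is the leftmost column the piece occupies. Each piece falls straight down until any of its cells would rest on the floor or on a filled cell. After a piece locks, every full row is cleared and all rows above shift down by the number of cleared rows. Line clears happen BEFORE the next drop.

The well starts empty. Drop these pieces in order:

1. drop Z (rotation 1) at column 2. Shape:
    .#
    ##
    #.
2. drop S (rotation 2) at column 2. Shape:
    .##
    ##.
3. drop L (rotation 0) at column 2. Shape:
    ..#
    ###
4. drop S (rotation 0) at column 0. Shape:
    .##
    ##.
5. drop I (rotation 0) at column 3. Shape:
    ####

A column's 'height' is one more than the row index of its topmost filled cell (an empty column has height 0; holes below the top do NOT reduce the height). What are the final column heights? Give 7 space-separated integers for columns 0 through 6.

Answer: 6 7 7 8 8 8 8

Derivation:
Drop 1: Z rot1 at col 2 lands with bottom-row=0; cleared 0 line(s) (total 0); column heights now [0 0 2 3 0 0 0], max=3
Drop 2: S rot2 at col 2 lands with bottom-row=3; cleared 0 line(s) (total 0); column heights now [0 0 4 5 5 0 0], max=5
Drop 3: L rot0 at col 2 lands with bottom-row=5; cleared 0 line(s) (total 0); column heights now [0 0 6 6 7 0 0], max=7
Drop 4: S rot0 at col 0 lands with bottom-row=5; cleared 0 line(s) (total 0); column heights now [6 7 7 6 7 0 0], max=7
Drop 5: I rot0 at col 3 lands with bottom-row=7; cleared 0 line(s) (total 0); column heights now [6 7 7 8 8 8 8], max=8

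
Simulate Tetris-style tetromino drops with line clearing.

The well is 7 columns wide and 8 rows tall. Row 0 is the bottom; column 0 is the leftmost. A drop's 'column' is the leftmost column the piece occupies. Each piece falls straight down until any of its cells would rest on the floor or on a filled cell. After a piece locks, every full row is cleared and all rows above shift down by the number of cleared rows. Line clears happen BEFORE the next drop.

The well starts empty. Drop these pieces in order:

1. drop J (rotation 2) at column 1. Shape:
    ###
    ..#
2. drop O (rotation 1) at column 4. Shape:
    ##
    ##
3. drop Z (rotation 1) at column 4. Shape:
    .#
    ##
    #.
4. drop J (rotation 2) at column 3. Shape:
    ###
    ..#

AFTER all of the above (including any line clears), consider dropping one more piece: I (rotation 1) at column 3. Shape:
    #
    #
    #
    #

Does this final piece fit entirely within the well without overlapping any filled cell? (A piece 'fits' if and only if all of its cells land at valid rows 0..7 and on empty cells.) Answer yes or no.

Drop 1: J rot2 at col 1 lands with bottom-row=0; cleared 0 line(s) (total 0); column heights now [0 2 2 2 0 0 0], max=2
Drop 2: O rot1 at col 4 lands with bottom-row=0; cleared 0 line(s) (total 0); column heights now [0 2 2 2 2 2 0], max=2
Drop 3: Z rot1 at col 4 lands with bottom-row=2; cleared 0 line(s) (total 0); column heights now [0 2 2 2 4 5 0], max=5
Drop 4: J rot2 at col 3 lands with bottom-row=5; cleared 0 line(s) (total 0); column heights now [0 2 2 7 7 7 0], max=7
Test piece I rot1 at col 3 (width 1): heights before test = [0 2 2 7 7 7 0]; fits = False

Answer: no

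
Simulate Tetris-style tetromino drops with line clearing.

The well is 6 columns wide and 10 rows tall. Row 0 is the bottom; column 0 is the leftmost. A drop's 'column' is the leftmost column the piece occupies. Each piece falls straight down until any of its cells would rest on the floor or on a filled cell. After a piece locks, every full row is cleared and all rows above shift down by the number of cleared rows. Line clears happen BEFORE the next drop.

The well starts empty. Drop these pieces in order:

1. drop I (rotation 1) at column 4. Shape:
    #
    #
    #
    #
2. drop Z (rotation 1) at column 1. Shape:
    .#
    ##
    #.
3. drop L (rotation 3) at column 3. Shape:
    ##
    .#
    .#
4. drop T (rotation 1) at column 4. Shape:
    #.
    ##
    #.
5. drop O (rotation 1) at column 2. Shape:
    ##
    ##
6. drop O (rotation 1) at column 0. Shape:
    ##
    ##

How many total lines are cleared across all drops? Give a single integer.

Drop 1: I rot1 at col 4 lands with bottom-row=0; cleared 0 line(s) (total 0); column heights now [0 0 0 0 4 0], max=4
Drop 2: Z rot1 at col 1 lands with bottom-row=0; cleared 0 line(s) (total 0); column heights now [0 2 3 0 4 0], max=4
Drop 3: L rot3 at col 3 lands with bottom-row=4; cleared 0 line(s) (total 0); column heights now [0 2 3 7 7 0], max=7
Drop 4: T rot1 at col 4 lands with bottom-row=7; cleared 0 line(s) (total 0); column heights now [0 2 3 7 10 9], max=10
Drop 5: O rot1 at col 2 lands with bottom-row=7; cleared 0 line(s) (total 0); column heights now [0 2 9 9 10 9], max=10
Drop 6: O rot1 at col 0 lands with bottom-row=2; cleared 0 line(s) (total 0); column heights now [4 4 9 9 10 9], max=10

Answer: 0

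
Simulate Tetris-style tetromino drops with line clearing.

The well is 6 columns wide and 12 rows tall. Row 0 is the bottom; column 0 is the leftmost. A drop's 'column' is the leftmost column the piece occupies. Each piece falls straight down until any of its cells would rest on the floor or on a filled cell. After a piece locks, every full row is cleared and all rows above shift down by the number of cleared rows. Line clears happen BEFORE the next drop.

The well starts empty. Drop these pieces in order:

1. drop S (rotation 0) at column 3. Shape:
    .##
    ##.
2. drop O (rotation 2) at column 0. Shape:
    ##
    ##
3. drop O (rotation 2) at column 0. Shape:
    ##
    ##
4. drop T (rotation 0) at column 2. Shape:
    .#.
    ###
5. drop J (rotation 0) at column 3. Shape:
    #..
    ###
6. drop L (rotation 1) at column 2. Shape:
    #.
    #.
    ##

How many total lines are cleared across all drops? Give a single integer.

Drop 1: S rot0 at col 3 lands with bottom-row=0; cleared 0 line(s) (total 0); column heights now [0 0 0 1 2 2], max=2
Drop 2: O rot2 at col 0 lands with bottom-row=0; cleared 0 line(s) (total 0); column heights now [2 2 0 1 2 2], max=2
Drop 3: O rot2 at col 0 lands with bottom-row=2; cleared 0 line(s) (total 0); column heights now [4 4 0 1 2 2], max=4
Drop 4: T rot0 at col 2 lands with bottom-row=2; cleared 0 line(s) (total 0); column heights now [4 4 3 4 3 2], max=4
Drop 5: J rot0 at col 3 lands with bottom-row=4; cleared 0 line(s) (total 0); column heights now [4 4 3 6 5 5], max=6
Drop 6: L rot1 at col 2 lands with bottom-row=6; cleared 0 line(s) (total 0); column heights now [4 4 9 7 5 5], max=9

Answer: 0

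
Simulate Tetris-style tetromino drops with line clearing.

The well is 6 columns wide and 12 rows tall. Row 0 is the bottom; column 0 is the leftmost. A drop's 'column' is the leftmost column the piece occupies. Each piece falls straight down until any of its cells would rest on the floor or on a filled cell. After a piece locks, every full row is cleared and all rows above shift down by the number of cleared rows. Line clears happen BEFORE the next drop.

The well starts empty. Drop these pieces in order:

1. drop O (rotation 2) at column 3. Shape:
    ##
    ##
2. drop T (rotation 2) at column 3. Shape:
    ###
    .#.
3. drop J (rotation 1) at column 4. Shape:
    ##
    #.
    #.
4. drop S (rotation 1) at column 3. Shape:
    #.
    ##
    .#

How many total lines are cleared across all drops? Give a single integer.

Drop 1: O rot2 at col 3 lands with bottom-row=0; cleared 0 line(s) (total 0); column heights now [0 0 0 2 2 0], max=2
Drop 2: T rot2 at col 3 lands with bottom-row=2; cleared 0 line(s) (total 0); column heights now [0 0 0 4 4 4], max=4
Drop 3: J rot1 at col 4 lands with bottom-row=4; cleared 0 line(s) (total 0); column heights now [0 0 0 4 7 7], max=7
Drop 4: S rot1 at col 3 lands with bottom-row=7; cleared 0 line(s) (total 0); column heights now [0 0 0 10 9 7], max=10

Answer: 0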